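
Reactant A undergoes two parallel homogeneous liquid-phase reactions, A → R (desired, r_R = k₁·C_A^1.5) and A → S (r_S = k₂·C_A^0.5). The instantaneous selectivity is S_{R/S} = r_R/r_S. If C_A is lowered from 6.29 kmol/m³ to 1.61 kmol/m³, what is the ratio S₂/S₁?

0.256

S_{R/S} = (k₁/k₂)·C_A, so S₂/S₁ = (C_{A,2}/C_{A,1}).
= 1.61/6.29 = 0.256.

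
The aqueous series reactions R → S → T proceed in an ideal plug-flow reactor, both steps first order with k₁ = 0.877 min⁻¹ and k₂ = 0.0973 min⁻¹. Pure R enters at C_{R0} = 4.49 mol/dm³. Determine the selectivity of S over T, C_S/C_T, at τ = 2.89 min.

4.73

The intermediate concentration in a first-order A→B→C sequence is C_S = k₁C_{R0}(e^(−k₁τ) − e^(−k₂τ))/(k₂−k₁).
e^(−k₁τ) = e^(−0.877×2.89) = e^(−2.535) = 0.07930; e^(−k₂τ) = e^(−0.2812) = 0.7549.
C_S = 0.877×4.49/(0.0973−0.877) × (0.07930−0.7549) = (-5.050)×(-0.6756) = 3.412 mol/dm³.
C_R = C_{R0}e^(−k₁τ) = 0.3561 mol/dm³, so C_T = C_{R0}−C_R−C_S = 0.7221 mol/dm³; C_S/C_T = 4.73.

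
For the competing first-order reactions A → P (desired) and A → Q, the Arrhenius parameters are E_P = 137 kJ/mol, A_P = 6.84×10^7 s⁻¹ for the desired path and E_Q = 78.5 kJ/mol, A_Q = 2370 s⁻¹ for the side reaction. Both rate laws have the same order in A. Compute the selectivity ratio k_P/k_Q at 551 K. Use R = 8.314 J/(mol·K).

Since both paths have the same order in A, the concentration cancels and S_{P/Q} = k_P/k_Q = (A_P/A_Q)·exp[(E_Q−E_P)/(RT)].
(E_Q−E_P)/(RT) = (78.5−137)×10³/(8.314×551) = -58500/4581 = -12.77.
k_P/k_Q = (6.84×10^7/2370)·exp(-12.77) = 28861 × 2.845×10^-6 = 0.0821.
Since E_P > E_Q, raising the temperature improves selectivity toward P.

0.0821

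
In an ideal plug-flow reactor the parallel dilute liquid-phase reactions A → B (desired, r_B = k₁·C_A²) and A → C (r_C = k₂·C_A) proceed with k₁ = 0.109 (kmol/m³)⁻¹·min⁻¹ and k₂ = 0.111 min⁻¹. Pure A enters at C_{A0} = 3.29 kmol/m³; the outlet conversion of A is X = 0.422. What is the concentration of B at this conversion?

0.992 kmol/m³

C_A = C_{A0}(1−X) = 1.902 kmol/m³.
Along a PFR/batch, dC_C/dC_A = −r_C/(r_B+r_C) = −k₂/(k₂+k₁·C_A).
Integrating from C_{A0} to C_A: C_C = (0.111/0.109)·ln[(0.111+0.109·3.29)/(0.111+0.109·1.90)] = 1.018·ln(0.4696/0.3183) = 0.3961 kmol/m³.
Then C_B = (C_{A0}−C_A) − C_C = 1.388 − 0.3961 = 0.9923 kmol/m³.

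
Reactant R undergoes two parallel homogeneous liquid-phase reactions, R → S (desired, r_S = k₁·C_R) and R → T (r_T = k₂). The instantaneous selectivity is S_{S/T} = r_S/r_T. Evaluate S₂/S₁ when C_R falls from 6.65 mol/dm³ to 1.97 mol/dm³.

S_{S/T} = (k₁/k₂)·C_R, so S₂/S₁ = (C_{R,2}/C_{R,1}).
= 1.97/6.65 = 0.296.
Selectivity toward S falls as C_R falls — high-concentration operation is favoured.

0.296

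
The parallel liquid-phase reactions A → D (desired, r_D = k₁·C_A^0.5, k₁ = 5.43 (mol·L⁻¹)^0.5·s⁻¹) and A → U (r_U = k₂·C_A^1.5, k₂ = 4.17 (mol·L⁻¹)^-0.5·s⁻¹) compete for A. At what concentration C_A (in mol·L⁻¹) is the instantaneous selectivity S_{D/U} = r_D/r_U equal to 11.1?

0.117 mol·L⁻¹

S_{D/U} = (k₁/k₂)·C_A⁻¹ ⇒ C_A = (S·k₂/k₁)^(-1).
= (11.1×4.17/5.43)^(-1) = (8.524)^(-1) = 0.117 mol·L⁻¹.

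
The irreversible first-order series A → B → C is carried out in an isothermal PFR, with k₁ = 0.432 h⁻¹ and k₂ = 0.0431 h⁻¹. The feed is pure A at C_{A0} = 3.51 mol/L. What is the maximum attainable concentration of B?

2.72 mol/L

For a first-order series the maximum intermediate yield is C_{B,max}/C_{A0} = (k₁/k₂)^[k₂/(k₂−k₁)].
= (0.432/0.0431)^(0.0431/(0.0431−0.432)) = (10.02)^(-0.1108) = 0.7746.
C_{B,max} = 0.7746×3.51 = 2.72 mol/L.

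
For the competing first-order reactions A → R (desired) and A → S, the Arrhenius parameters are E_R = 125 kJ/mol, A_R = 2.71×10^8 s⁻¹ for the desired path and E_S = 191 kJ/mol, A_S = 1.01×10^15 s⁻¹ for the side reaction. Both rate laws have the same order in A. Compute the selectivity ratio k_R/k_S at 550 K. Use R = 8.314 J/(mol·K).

k_R/k_S = (A_R/A_S)·exp[−(E_R−E_S)/(RT)] = (A_R/A_S)·exp[(E_S−E_R)/(RT)].
(E_S−E_R)/(RT) = (191−125)×10³/(8.314×550) = 66000/4573 = 14.43.
k_R/k_S = (2.71×10^8/1.01×10^15)·exp(14.43) = 2.683×10^-7 × 1.855×10^6 = 0.498.

0.498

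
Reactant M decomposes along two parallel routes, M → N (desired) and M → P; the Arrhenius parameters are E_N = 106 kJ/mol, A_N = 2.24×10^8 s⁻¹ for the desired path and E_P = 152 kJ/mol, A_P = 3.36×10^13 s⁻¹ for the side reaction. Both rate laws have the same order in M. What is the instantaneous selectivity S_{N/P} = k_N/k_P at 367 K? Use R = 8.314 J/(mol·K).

With equal orders, S_{N/P} = k_N/k_P = (A_N/A_P)·exp[(E_P−E_N)/(RT)].
(E_P−E_N)/(RT) = (152−106)×10³/(8.314×367) = 46000/3051 = 15.08.
k_N/k_P = (2.24×10^8/3.36×10^13)·exp(15.08) = 6.667×10^-6 × 3.527×10^6 = 23.5.
Since E_N < E_P, lowering the temperature improves selectivity toward N.

23.5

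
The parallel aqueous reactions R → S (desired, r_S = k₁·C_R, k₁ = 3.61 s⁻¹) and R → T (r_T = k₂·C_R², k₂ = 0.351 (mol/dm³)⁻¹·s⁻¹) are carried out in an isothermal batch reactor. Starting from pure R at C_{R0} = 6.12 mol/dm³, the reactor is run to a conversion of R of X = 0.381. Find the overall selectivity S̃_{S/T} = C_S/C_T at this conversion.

C_R = C_{R0}(1−X) = 3.788 mol/dm³.
Along a PFR/batch, dC_S/dC_R = −r_S/(r_S+r_T) = −k₁/(k₁+k₂·C_R).
Integrating from C_{R0} to C_R: C_S = (3.61/0.351)·ln[(3.61+0.351·6.12)/(3.61+0.351·3.79)] = 10.28·ln(5.758/4.940) = 1.577 mol/dm³.
C_T = (C_{R0}−C_R)−C_S = 0.7550 mol/dm³; S̃_{S/T} = 1.577/0.7550 = 2.09.

2.09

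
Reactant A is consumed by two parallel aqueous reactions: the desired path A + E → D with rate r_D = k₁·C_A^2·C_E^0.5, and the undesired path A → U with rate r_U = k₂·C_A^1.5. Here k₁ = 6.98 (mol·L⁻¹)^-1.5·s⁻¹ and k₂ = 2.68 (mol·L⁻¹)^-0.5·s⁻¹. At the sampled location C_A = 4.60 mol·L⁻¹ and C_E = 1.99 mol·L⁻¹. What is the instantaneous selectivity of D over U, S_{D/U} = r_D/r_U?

S_{D/U} = r_D/r_U = (k₁·C_A^2·C_E^0.5)/(k₂·C_A^1.5) = (k₁/k₂)·C_A^0.5·C_E^0.5.
= (6.98×4.600^2×1.990^0.5) / (2.68×4.600^1.5) = 208.4/26.44 = 7.88.

7.88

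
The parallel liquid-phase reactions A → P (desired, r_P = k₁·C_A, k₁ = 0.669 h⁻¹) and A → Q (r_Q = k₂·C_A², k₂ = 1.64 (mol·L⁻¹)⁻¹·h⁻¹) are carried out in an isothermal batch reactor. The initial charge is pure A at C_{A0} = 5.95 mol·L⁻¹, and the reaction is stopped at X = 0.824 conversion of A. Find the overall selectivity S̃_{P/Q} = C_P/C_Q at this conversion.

0.140

C_A = C_{A0}(1−X) = 1.047 mol·L⁻¹.
Along a PFR/batch, dC_P/dC_A = −r_P/(r_P+r_Q) = −k₁/(k₁+k₂·C_A).
Integrating from C_{A0} to C_A: C_P = (0.669/1.64)·ln[(0.669+1.64·5.95)/(0.669+1.64·1.05)] = 0.4079·ln(10.43/2.386) = 0.6015 mol·L⁻¹.
C_Q = (C_{A0}−C_A)−C_P = 4.301 mol·L⁻¹; S̃_{P/Q} = 0.6015/4.301 = 0.140.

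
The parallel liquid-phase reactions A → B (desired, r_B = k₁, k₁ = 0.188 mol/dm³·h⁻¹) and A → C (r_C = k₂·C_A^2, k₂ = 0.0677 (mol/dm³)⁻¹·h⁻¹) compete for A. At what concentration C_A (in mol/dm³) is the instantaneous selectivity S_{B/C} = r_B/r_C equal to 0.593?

S_{B/C} = (k₁/k₂)·C_A^-2 ⇒ C_A = (S·k₂/k₁)^(-0.5).
= (0.593×0.0677/0.188)^(-0.5) = (0.2135)^(-0.5) = 2.16 mol/dm³.

2.16 mol/dm³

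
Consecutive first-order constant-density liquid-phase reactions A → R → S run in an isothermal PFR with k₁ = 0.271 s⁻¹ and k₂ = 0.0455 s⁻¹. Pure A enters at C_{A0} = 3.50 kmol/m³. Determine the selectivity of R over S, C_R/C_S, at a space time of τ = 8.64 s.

3.34

Solving the coupled first-order balances gives C_R(τ) = [k₁/(k₂−k₁)]·C_{A0}·(e^(−k₁τ) − e^(−k₂τ)).
e^(−k₁τ) = e^(−0.271×8.64) = e^(−2.341) = 0.09619; e^(−k₂τ) = e^(−0.3931) = 0.6749.
C_R = 0.271×3.50/(0.0455−0.271) × (0.09619−0.6749) = (-4.206)×(-0.5788) = 2.434 kmol/m³.
C_A = C_{A0}e^(−k₁τ) = 0.3367 kmol/m³, so C_S = C_{A0}−C_A−C_R = 0.7290 kmol/m³; C_R/C_S = 3.34.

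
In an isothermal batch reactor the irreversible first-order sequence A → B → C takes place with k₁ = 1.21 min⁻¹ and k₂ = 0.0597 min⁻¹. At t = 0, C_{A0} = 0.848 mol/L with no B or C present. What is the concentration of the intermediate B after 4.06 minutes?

0.693 mol/L

For first-order series with pure A initially, C_B(t) = k₁C_{A0}/(k₂−k₁)·(e^(−k₁t) − e^(−k₂t)).
e^(−k₁t) = e^(−1.21×4.06) = e^(−4.913) = 0.007353; e^(−k₂t) = e^(−0.2424) = 0.7848.
C_B = 1.21×0.848/(0.0597−1.21) × (0.007353−0.7848) = (-0.8920)×(-0.7774) = 0.6935 mol/L.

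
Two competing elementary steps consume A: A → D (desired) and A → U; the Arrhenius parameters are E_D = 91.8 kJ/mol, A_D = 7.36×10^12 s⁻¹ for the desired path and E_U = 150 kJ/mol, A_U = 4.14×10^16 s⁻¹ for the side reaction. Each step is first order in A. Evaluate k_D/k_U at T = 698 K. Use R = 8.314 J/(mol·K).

Since both paths have the same order in A, the concentration cancels and S_{D/U} = k_D/k_U = (A_D/A_U)·exp[(E_U−E_D)/(RT)].
(E_U−E_D)/(RT) = (150−91.8)×10³/(8.314×698) = 58200/5803 = 10.03.
k_D/k_U = (7.36×10^12/4.14×10^16)·exp(10.03) = 1.778×10^-4 × 22675 = 4.03.
Since E_D < E_U, lowering the temperature improves selectivity toward D.

4.03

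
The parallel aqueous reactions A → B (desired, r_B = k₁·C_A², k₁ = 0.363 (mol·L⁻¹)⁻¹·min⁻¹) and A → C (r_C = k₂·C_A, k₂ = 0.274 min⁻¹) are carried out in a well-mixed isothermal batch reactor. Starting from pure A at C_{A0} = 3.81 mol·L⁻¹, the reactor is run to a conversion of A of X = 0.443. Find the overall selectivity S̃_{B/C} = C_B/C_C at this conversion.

C_A = C_{A0}(1−X) = 2.122 mol·L⁻¹.
Along a PFR/batch, dC_C/dC_A = −r_C/(r_B+r_C) = −k₂/(k₂+k₁·C_A).
Integrating from C_{A0} to C_A: C_C = (0.274/0.363)·ln[(0.274+0.363·3.81)/(0.274+0.363·2.12)] = 0.7548·ln(1.657/1.044) = 0.3485 mol·L⁻¹.
Then C_B = (C_{A0}−C_A) − C_C = 1.688 − 0.3485 = 1.339 mol·L⁻¹.
S̃_{B/C} = C_B/C_C = 1.339/0.3485 = 3.84.

3.84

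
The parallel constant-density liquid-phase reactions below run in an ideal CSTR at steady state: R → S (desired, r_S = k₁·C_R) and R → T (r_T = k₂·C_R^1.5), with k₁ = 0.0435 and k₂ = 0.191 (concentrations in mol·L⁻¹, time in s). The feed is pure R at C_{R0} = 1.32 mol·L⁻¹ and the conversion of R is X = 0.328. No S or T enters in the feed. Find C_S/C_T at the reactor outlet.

Exit C_R = C_{R0}(1−X) = 1.32×0.672 = 0.8870 mol·L⁻¹.
A CSTR operates uniformly at the exit composition, giving r_S = 0.03859 and r_T = 0.1596 (each k·C_R^n at C_R = 0.8870).
Overall selectivity = C_S/C_T = r_Sτ/(r_Tτ) = r_S/r_T = 0.242.

0.242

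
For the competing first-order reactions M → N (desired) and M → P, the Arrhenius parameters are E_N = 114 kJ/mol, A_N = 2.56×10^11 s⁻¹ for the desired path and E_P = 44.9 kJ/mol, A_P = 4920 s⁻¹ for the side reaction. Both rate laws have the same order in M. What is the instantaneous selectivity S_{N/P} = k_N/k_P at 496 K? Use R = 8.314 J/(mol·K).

2.75

Since both paths have the same order in M, the concentration cancels and S_{N/P} = k_N/k_P = (A_N/A_P)·exp[(E_P−E_N)/(RT)].
(E_P−E_N)/(RT) = (44.9−114)×10³/(8.314×496) = -69100/4124 = -16.76.
k_N/k_P = (2.56×10^11/4920)·exp(-16.76) = 5.203×10^7 × 5.281×10^-8 = 2.75.
Since E_N > E_P, raising the temperature improves selectivity toward N.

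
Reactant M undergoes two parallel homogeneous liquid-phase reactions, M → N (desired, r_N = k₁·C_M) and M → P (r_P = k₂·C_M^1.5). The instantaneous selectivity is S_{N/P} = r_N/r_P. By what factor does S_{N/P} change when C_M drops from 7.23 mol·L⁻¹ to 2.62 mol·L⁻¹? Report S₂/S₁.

1.66

S_{N/P} = (k₁/k₂)·C_M^-0.5, so S₂/S₁ = (C_{M,2}/C_{M,1})^-0.5.
= (2.62/7.23)^(-0.5) = (0.3624)^(-0.5) = 1.66.
Selectivity toward N rises as C_M falls — low-concentration operation is favoured.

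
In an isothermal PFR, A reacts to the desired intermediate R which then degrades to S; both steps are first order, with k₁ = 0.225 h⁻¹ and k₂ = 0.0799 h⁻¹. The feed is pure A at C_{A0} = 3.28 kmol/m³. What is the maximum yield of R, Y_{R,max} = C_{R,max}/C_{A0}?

For a first-order series the maximum intermediate yield is C_{R,max}/C_{A0} = (k₁/k₂)^[k₂/(k₂−k₁)].
= (0.225/0.0799)^(0.0799/(0.0799−0.225)) = (2.816)^(-0.5507) = 0.5655.

0.565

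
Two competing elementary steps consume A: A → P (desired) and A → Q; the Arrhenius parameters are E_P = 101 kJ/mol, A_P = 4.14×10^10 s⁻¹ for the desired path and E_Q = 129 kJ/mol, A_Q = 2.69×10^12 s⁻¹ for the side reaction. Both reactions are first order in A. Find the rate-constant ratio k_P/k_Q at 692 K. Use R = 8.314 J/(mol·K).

With equal orders, S_{P/Q} = k_P/k_Q = (A_P/A_Q)·exp[(E_Q−E_P)/(RT)].
(E_Q−E_P)/(RT) = (129−101)×10³/(8.314×692) = 28000/5753 = 4.867.
k_P/k_Q = (4.14×10^10/2.69×10^12)·exp(4.867) = 0.01539 × 129.9 = 2.00.
Since E_P < E_Q, lowering the temperature improves selectivity toward P.

2.00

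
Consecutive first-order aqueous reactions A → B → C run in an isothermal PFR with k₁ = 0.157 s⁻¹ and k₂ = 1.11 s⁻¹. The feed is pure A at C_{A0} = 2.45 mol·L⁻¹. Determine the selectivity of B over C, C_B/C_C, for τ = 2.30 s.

The intermediate concentration in a first-order A→B→C sequence is C_B = k₁C_{A0}(e^(−k₁τ) − e^(−k₂τ))/(k₂−k₁).
e^(−k₁τ) = e^(−0.157×2.30) = e^(−0.3611) = 0.6969; e^(−k₂τ) = e^(−2.553) = 0.07785.
C_B = 0.157×2.45/(1.11−0.157) × (0.6969−0.07785) = 0.4036×0.6191 = 0.2499 mol·L⁻¹.
C_A = C_{A0}e^(−k₁τ) = 1.707 mol·L⁻¹, so C_C = C_{A0}−C_A−C_B = 0.4927 mol·L⁻¹; C_B/C_C = 0.507.

0.507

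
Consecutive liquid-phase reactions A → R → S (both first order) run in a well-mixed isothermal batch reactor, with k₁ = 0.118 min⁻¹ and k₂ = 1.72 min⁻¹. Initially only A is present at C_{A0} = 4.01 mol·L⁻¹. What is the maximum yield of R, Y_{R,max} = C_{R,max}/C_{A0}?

For a first-order series the maximum intermediate yield is C_{R,max}/C_{A0} = (k₁/k₂)^[k₂/(k₂−k₁)].
= (0.118/1.72)^(1.72/(1.72−0.118)) = (0.06860)^(1.074) = 0.05632.

0.0563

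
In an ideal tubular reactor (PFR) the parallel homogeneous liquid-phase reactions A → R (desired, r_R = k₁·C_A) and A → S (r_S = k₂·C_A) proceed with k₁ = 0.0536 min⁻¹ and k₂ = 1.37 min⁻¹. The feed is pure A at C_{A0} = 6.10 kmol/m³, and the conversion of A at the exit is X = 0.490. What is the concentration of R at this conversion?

C_A = C_{A0}(1−X) = 3.111 kmol/m³.
Both paths are first order in A, so the instantaneous fraction to R is constant: dC_R/d(−C_A) = k₁/(k₁+k₂) = 0.03765.
C_R = 0.03765·(C_{A0}−C_A) = 0.03765×2.989 = 0.113 kmol/m³.

0.113 kmol/m³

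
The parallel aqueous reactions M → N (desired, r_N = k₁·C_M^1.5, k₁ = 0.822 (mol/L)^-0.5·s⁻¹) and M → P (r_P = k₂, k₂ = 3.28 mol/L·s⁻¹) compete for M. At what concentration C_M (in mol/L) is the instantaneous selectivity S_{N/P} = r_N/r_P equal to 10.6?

S_{N/P} = (k₁/k₂)·C_M^1.5 ⇒ C_M = (S·k₂/k₁)^(1/1.5).
= (10.6×3.28/0.822)^(0.6667) = (42.30)^(0.6667) = 12.1 mol/L.

12.1 mol/L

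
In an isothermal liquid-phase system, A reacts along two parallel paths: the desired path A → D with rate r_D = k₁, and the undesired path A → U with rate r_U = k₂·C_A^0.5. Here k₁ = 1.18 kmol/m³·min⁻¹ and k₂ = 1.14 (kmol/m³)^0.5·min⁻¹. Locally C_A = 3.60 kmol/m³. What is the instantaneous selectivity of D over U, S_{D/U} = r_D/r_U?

S_{D/U} = r_D/r_U = (k₁)/(k₂·C_A^0.5) = (k₁/k₂)·C_A^-0.5.
= (1.18) / (1.14×3.600^0.5) = 1.180/2.163 = 0.546.
The undesired path is higher order in A, so low C_A (CSTR or dilute feed) favours D.

0.546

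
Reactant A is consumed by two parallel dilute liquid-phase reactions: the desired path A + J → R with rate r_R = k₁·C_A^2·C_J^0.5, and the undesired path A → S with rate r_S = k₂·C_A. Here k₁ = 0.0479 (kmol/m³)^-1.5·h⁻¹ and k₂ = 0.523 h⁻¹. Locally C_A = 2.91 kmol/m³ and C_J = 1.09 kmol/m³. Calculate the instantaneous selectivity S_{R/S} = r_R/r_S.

0.278

S_{R/S} = r_R/r_S = (k₁·C_A^2·C_J^0.5)/(k₂·C_A) = (k₁/k₂)·C_A·C_J^0.5.
= (0.0479×2.910^2×1.090^0.5) / (0.523×2.910) = 0.4235/1.522 = 0.278.
Since the desired path is higher order in A, keeping C_A high (PFR or concentrated feed) favours R.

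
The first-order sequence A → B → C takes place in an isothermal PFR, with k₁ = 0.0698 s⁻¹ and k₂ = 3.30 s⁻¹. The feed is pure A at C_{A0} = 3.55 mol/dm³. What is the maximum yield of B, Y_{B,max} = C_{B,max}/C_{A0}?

0.0195

For a first-order series the maximum intermediate yield is C_{B,max}/C_{A0} = (k₁/k₂)^[k₂/(k₂−k₁)].
= (0.0698/3.30)^(3.30/(3.30−0.0698)) = (0.02115)^(1.022) = 0.01946.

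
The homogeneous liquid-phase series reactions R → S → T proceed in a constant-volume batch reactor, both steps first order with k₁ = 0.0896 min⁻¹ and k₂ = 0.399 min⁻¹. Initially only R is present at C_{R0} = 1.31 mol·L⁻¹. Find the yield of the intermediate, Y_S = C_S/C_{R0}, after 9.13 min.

Solving the coupled first-order balances gives C_S(t) = [k₁/(k₂−k₁)]·C_{R0}·(e^(−k₁t) − e^(−k₂t)).
e^(−k₁t) = e^(−0.0896×9.13) = e^(−0.8180) = 0.4413; e^(−k₂t) = e^(−3.643) = 0.02618.
C_S = 0.0896×1.31/(0.399−0.0896) × (0.4413−0.02618) = 0.3794×0.4151 = 0.1575 mol·L⁻¹.
Y_S = C_S/C_{R0} = 0.1575/1.31 = 0.120.

0.120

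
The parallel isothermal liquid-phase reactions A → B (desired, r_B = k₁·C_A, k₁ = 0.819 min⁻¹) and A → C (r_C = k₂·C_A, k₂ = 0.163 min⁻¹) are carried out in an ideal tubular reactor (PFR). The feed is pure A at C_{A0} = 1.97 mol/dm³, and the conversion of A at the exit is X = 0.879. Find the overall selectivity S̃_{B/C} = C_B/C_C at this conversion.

5.02

C_A = C_{A0}(1−X) = 0.2384 mol/dm³.
Both paths are first order in A, so the instantaneous fraction to B is constant: dC_B/d(−C_A) = k₁/(k₁+k₂) = 0.8340.
C_B = 0.8340·(C_{A0}−C_A) = 0.8340×1.732 = 1.44 mol/dm³.
C_C = (C_{A0}−C_A)−C_B = 0.2874 mol/dm³; S̃_{B/C} = 1.444/0.2874 = 5.02.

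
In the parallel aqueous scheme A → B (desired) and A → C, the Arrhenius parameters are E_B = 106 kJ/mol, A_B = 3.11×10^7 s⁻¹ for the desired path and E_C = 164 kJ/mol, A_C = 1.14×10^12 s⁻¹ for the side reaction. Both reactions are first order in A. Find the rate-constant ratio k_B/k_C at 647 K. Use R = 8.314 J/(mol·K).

1.31

Since both paths have the same order in A, the concentration cancels and S_{B/C} = k_B/k_C = (A_B/A_C)·exp[(E_C−E_B)/(RT)].
(E_C−E_B)/(RT) = (164−106)×10³/(8.314×647) = 58000/5379 = 10.78.
k_B/k_C = (3.11×10^7/1.14×10^12)·exp(10.78) = 2.728×10^-5 × 48163 = 1.31.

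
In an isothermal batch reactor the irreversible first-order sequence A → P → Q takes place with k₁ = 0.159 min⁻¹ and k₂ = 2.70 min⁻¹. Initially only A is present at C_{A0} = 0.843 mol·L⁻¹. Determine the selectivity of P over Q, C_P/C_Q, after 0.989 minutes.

Solving the coupled first-order balances gives C_P(t) = [k₁/(k₂−k₁)]·C_{A0}·(e^(−k₁t) − e^(−k₂t)).
e^(−k₁t) = e^(−0.159×0.989) = e^(−0.1573) = 0.8545; e^(−k₂t) = e^(−2.670) = 0.06923.
C_P = 0.159×0.843/(2.70−0.159) × (0.8545−0.06923) = 0.05275×0.7853 = 0.04142 mol·L⁻¹.
C_A = C_{A0}e^(−k₁t) = 0.7203 mol·L⁻¹, so C_Q = C_{A0}−C_A−C_P = 0.08124 mol·L⁻¹; C_P/C_Q = 0.510.

0.510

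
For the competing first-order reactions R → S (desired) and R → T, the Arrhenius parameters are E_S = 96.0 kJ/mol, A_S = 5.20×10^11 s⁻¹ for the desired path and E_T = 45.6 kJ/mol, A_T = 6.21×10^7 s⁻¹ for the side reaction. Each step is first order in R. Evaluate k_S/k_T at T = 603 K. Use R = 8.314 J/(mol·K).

k_S/k_T = (A_S/A_T)·exp[−(E_S−E_T)/(RT)] = (A_S/A_T)·exp[(E_T−E_S)/(RT)].
(E_T−E_S)/(RT) = (45.6−96.0)×10³/(8.314×603) = -50400/5013 = -10.05.
k_S/k_T = (5.20×10^11/6.21×10^7)·exp(-10.05) = 8374 × 4.305×10^-5 = 0.360.
Since E_S > E_T, raising the temperature improves selectivity toward S.

0.360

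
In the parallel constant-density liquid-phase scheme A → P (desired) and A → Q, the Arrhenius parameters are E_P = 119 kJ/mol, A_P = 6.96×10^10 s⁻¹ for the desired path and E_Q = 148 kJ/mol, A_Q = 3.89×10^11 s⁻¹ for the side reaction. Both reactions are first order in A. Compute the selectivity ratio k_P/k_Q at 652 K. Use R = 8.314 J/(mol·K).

37.7

With equal orders, S_{P/Q} = k_P/k_Q = (A_P/A_Q)·exp[(E_Q−E_P)/(RT)].
(E_Q−E_P)/(RT) = (148−119)×10³/(8.314×652) = 29000/5421 = 5.350.
k_P/k_Q = (6.96×10^10/3.89×10^11)·exp(5.350) = 0.1789 × 210.6 = 37.7.
Since E_P < E_Q, lowering the temperature improves selectivity toward P.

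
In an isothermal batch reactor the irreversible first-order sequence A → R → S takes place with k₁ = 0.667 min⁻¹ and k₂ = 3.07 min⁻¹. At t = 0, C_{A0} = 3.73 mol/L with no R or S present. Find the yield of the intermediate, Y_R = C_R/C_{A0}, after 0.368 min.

0.127

Solving the coupled first-order balances gives C_R(t) = [k₁/(k₂−k₁)]·C_{A0}·(e^(−k₁t) − e^(−k₂t)).
e^(−k₁t) = e^(−0.667×0.368) = e^(−0.2455) = 0.7823; e^(−k₂t) = e^(−1.130) = 0.3231.
C_R = 0.667×3.73/(3.07−0.667) × (0.7823−0.3231) = 1.035×0.4592 = 0.4755 mol/L.
Y_R = C_R/C_{A0} = 0.4755/3.73 = 0.127.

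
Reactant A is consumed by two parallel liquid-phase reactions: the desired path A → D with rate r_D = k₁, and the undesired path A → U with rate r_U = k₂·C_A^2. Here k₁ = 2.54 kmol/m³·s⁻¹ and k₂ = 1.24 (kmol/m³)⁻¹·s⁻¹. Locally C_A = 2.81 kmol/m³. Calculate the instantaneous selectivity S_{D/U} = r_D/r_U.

0.259

S_{D/U} = r_D/r_U = (k₁)/(k₂·C_A^2) = (k₁/k₂)·C_A^-2.
= (2.54) / (1.24×2.810^2) = 2.540/9.791 = 0.259.
The undesired path is higher order in A, so low C_A (CSTR or dilute feed) favours D.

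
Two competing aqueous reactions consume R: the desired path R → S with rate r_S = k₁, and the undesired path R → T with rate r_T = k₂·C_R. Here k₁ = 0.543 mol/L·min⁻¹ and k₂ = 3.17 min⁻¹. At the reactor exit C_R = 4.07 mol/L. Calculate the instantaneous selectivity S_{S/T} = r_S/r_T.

S_{S/T} = r_S/r_T = (k₁)/(k₂·C_R) = (k₁/k₂)·C_R⁻¹.
= (0.543) / (3.17×4.070) = 0.5430/12.90 = 0.0421.

0.0421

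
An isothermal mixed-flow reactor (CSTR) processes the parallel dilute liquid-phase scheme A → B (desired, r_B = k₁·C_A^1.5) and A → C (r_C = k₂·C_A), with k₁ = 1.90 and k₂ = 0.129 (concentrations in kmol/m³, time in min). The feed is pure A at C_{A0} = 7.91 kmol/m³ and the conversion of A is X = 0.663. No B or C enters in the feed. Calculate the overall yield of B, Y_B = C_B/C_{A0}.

Exit C_A = C_{A0}(1−X) = 7.91×0.337 = 2.666 kmol/m³.
In a CSTR the entire volume is at exit conditions, so r_B = 1.90×2.666^1.5 = 8.269 and r_C = 0.129×2.666 = 0.3439.
Fraction of consumed A going to B: r_B/(r_B+r_C) = 0.9601.
C_B = 0.9601·C_{A0}·X = 0.9601×7.91×0.663 = 5.03 kmol/m³; Y_B = C_B/C_{A0} = 0.637.

0.637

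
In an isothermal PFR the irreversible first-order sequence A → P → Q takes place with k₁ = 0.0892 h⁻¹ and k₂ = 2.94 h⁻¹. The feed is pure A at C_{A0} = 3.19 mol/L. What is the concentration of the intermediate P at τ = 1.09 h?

0.0865 mol/L

The intermediate concentration in a first-order A→B→C sequence is C_P = k₁C_{A0}(e^(−k₁τ) − e^(−k₂τ))/(k₂−k₁).
e^(−k₁τ) = e^(−0.0892×1.09) = e^(−0.09723) = 0.9073; e^(−k₂τ) = e^(−3.205) = 0.04058.
C_P = 0.0892×3.19/(2.94−0.0892) × (0.9073−0.04058) = 0.09981×0.8668 = 0.08652 mol/L.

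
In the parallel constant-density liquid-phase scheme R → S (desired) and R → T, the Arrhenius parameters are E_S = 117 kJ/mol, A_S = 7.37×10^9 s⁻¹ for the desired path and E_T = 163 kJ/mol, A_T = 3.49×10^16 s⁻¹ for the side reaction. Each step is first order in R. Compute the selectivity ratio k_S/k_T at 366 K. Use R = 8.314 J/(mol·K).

0.776

With equal orders, S_{S/T} = k_S/k_T = (A_S/A_T)·exp[(E_T−E_S)/(RT)].
(E_T−E_S)/(RT) = (163−117)×10³/(8.314×366) = 46000/3043 = 15.12.
k_S/k_T = (7.37×10^9/3.49×10^16)·exp(15.12) = 2.112×10^-7 × 3.675×10^6 = 0.776.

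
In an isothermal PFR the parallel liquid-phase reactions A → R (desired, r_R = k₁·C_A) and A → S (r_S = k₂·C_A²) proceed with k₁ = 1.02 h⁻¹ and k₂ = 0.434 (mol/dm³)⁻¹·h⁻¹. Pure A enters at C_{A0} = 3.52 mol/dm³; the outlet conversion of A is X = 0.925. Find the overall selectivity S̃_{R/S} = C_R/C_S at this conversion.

1.40

C_A = C_{A0}(1−X) = 0.2640 mol/dm³.
Along a PFR/batch, dC_R/dC_A = −r_R/(r_R+r_S) = −k₁/(k₁+k₂·C_A).
Integrating from C_{A0} to C_A: C_R = (1.02/0.434)·ln[(1.02+0.434·3.52)/(1.02+0.434·0.264)] = 2.350·ln(2.548/1.135) = 1.901 mol/dm³.
C_S = (C_{A0}−C_A)−C_R = 1.355 mol/dm³; S̃_{R/S} = 1.901/1.355 = 1.40.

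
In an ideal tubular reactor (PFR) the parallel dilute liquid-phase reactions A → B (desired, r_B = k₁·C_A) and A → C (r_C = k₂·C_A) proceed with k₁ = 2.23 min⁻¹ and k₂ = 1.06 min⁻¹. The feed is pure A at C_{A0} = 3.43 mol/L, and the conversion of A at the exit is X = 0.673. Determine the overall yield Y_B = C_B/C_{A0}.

C_A = C_{A0}(1−X) = 1.122 mol/L.
Both paths are first order in A, so the instantaneous fraction to B is constant: dC_B/d(−C_A) = k₁/(k₁+k₂) = 0.6778.
C_B = 0.6778·(C_{A0}−C_A) = 0.6778×2.308 = 1.56 mol/L.
Y_B = C_B/C_{A0} = 1.565/3.43 = 0.456.

0.456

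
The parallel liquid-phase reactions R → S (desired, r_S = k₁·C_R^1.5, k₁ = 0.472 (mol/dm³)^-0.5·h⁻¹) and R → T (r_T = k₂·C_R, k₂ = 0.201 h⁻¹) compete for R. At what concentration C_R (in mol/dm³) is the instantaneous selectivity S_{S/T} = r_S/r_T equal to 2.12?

S_{S/T} = (k₁/k₂)·C_R^0.5 ⇒ C_R = (S·k₂/k₁)^(2).
= (2.12×0.201/0.472)^(2) = (0.9028)^(2) = 0.815 mol/dm³.

0.815 mol/dm³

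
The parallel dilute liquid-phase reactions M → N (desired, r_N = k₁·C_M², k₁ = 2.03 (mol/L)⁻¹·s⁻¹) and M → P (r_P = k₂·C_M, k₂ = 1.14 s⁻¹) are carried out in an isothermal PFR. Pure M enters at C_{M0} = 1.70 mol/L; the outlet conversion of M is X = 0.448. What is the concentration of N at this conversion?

C_M = C_{M0}(1−X) = 0.9384 mol/L.
Along a PFR/batch, dC_P/dC_M = −r_P/(r_N+r_P) = −k₂/(k₂+k₁·C_M).
Integrating from C_{M0} to C_M: C_P = (1.14/2.03)·ln[(1.14+2.03·1.70)/(1.14+2.03·0.938)] = 0.5616·ln(4.591/3.045) = 0.2306 mol/L.
Then C_N = (C_{M0}−C_M) − C_P = 0.7616 − 0.2306 = 0.5310 mol/L.

0.531 mol/L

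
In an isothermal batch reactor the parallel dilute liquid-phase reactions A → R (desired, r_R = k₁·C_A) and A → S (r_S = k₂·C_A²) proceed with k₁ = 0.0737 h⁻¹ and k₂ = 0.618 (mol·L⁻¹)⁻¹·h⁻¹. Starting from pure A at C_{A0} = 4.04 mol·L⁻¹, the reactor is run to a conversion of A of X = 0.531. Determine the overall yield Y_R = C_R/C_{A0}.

C_A = C_{A0}(1−X) = 1.895 mol·L⁻¹.
Along a PFR/batch, dC_R/dC_A = −r_R/(r_R+r_S) = −k₁/(k₁+k₂·C_A).
Integrating from C_{A0} to C_A: C_R = (0.0737/0.618)·ln[(0.0737+0.618·4.04)/(0.0737+0.618·1.89)] = 0.1193·ln(2.570/1.245) = 0.08648 mol·L⁻¹.
Y_R = C_R/C_{A0} = 0.08648/4.04 = 0.0214.

0.0214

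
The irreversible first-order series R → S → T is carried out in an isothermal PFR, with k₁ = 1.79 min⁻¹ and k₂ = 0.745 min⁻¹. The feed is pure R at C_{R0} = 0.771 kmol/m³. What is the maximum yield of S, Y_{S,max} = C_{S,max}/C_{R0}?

0.535

For a first-order series the maximum intermediate yield is C_{S,max}/C_{R0} = (k₁/k₂)^[k₂/(k₂−k₁)].
= (1.79/0.745)^(0.745/(0.745−1.79)) = (2.403)^(-0.7129) = 0.5353.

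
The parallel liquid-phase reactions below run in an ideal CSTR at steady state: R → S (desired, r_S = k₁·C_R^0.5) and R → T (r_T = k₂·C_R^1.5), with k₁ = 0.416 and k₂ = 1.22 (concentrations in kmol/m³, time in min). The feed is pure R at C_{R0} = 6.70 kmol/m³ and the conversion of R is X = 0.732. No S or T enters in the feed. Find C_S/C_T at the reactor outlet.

Exit C_R = C_{R0}(1−X) = 6.70×0.268 = 1.796 kmol/m³.
In a CSTR the entire volume is at exit conditions, so r_S = 0.416×1.796^0.5 = 0.5574 and r_T = 1.22×1.796^1.5 = 2.935.
Overall selectivity = C_S/C_T = r_Sτ/(r_Tτ) = r_S/r_T = 0.190.

0.190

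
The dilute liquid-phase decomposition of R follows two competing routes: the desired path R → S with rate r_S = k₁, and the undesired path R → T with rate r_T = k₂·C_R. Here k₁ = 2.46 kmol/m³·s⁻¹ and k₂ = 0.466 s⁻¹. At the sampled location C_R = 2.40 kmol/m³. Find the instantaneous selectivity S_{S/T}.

2.20

S_{S/T} = r_S/r_T = (k₁)/(k₂·C_R) = (k₁/k₂)·C_R⁻¹.
= (2.46) / (0.466×2.400) = 2.460/1.118 = 2.20.
The undesired path is higher order in R, so low C_R (CSTR or dilute feed) favours S.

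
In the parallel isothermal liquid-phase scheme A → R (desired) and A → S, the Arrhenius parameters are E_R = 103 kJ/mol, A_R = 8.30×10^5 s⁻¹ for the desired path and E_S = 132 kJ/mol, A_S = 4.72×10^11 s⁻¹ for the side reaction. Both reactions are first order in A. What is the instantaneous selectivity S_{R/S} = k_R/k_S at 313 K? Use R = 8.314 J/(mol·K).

Since both paths have the same order in A, the concentration cancels and S_{R/S} = k_R/k_S = (A_R/A_S)·exp[(E_S−E_R)/(RT)].
(E_S−E_R)/(RT) = (132−103)×10³/(8.314×313) = 29000/2602 = 11.14.
k_R/k_S = (8.30×10^5/4.72×10^11)·exp(11.14) = 1.758×10^-6 × 69152 = 0.122.

0.122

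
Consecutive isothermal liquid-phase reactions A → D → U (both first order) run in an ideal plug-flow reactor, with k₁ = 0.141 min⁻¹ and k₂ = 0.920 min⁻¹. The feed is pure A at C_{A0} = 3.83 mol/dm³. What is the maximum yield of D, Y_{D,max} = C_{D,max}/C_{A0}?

0.109

At the optimum, C_{D,max}/C_{A0} = (k₁/k₂)^[k₂/(k₂−k₁)].
= (0.141/0.920)^(0.920/(0.920−0.141)) = (0.1533)^(1.181) = 0.1091.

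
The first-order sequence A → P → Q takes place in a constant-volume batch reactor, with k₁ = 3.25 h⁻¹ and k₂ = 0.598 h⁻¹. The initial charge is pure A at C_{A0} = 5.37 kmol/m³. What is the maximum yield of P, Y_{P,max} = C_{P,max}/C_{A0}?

At the optimum, C_{P,max}/C_{A0} = (k₁/k₂)^[k₂/(k₂−k₁)].
= (3.25/0.598)^(0.598/(0.598−3.25)) = (5.435)^(-0.2255) = 0.6827.

0.683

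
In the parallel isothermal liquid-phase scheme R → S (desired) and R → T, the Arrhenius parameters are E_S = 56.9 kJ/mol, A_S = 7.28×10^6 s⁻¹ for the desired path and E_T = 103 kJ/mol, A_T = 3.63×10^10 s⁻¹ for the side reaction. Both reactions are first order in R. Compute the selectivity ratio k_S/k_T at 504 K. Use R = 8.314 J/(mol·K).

Since both paths have the same order in R, the concentration cancels and S_{S/T} = k_S/k_T = (A_S/A_T)·exp[(E_T−E_S)/(RT)].
(E_T−E_S)/(RT) = (103−56.9)×10³/(8.314×504) = 46100/4190 = 11.00.
k_S/k_T = (7.28×10^6/3.63×10^10)·exp(11.00) = 2.006×10^-4 × 59977 = 12.0.
Since E_S < E_T, lowering the temperature improves selectivity toward S.

12.0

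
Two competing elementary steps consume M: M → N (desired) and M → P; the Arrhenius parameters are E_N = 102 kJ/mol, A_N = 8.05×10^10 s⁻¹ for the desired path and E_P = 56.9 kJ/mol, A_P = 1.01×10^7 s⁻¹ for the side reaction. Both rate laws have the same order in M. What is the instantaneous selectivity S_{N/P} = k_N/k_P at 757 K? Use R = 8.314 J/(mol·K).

6.16

Since both paths have the same order in M, the concentration cancels and S_{N/P} = k_N/k_P = (A_N/A_P)·exp[(E_P−E_N)/(RT)].
(E_P−E_N)/(RT) = (56.9−102)×10³/(8.314×757) = -45100/6294 = -7.166.
k_N/k_P = (8.05×10^10/1.01×10^7)·exp(-7.166) = 7970 × 7.725×10^-4 = 6.16.
Since E_N > E_P, raising the temperature improves selectivity toward N.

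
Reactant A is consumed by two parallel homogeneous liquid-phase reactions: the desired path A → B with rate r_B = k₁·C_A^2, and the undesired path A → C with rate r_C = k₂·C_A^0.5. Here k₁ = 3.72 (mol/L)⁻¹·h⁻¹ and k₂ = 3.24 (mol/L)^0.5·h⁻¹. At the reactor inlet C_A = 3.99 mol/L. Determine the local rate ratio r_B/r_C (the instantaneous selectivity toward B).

S_{B/C} = r_B/r_C = (k₁·C_A^2)/(k₂·C_A^0.5) = (k₁/k₂)·C_A^1.5.
= (3.72×3.990^2) / (3.24×3.990^0.5) = 59.22/6.472 = 9.15.

9.15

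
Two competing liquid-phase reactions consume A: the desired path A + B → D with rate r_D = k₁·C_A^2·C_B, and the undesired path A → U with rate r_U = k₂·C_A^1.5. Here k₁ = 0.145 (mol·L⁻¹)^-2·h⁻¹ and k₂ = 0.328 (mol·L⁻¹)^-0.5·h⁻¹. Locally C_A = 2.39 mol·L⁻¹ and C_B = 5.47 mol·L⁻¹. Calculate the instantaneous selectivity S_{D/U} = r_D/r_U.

3.74

S_{D/U} = r_D/r_U = (k₁·C_A^2·C_B)/(k₂·C_A^1.5) = (k₁/k₂)·C_A^0.5·C_B.
= (0.145×2.390^2×5.470) / (0.328×2.390^1.5) = 4.531/1.212 = 3.74.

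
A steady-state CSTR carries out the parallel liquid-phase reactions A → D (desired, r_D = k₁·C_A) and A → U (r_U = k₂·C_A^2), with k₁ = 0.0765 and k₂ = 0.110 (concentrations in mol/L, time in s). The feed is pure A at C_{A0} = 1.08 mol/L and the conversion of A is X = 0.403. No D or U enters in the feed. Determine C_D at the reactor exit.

Exit C_A = C_{A0}(1−X) = 1.08×0.597 = 0.6448 mol/L.
Rates in a CSTR are evaluated at the outlet concentration: r_D = 0.0765×0.6448 = 0.04932, r_U = 0.110×0.6448^2 = 0.04573.
Fraction of consumed A going to D: r_D/(r_D+r_U) = 0.5189.
C_D = 0.5189·C_{A0}·X = 0.5189×1.08×0.403 = 0.226 mol/L.

0.226 mol/L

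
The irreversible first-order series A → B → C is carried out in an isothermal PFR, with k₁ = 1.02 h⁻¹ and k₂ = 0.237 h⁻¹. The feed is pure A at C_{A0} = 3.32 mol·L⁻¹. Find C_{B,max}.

Evaluating C_B at τ_opt = ln(k₂/k₁)/(k₂−k₁) gives C_{B,max}/C_{A0} = (k₁/k₂)^[k₂/(k₂−k₁)].
= (1.02/0.237)^(0.237/(0.237−1.02)) = (4.304)^(-0.3027) = 0.6429.
C_{B,max} = 0.6429×3.32 = 2.13 mol·L⁻¹.

2.13 mol·L⁻¹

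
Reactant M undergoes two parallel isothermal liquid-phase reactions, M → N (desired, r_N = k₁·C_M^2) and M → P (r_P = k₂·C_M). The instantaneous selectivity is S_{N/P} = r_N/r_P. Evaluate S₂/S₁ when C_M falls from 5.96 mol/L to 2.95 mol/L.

0.495

S_{N/P} = (k₁/k₂)·C_M, so S₂/S₁ = (C_{M,2}/C_{M,1}).
= 2.95/5.96 = 0.495.
Selectivity toward N falls as C_M falls — high-concentration operation is favoured.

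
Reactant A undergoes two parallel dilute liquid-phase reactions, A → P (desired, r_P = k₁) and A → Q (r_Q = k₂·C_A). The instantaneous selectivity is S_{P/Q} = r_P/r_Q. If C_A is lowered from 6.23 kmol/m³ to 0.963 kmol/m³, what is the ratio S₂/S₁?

6.47

S_{P/Q} = (k₁/k₂)·C_A⁻¹, so S₂/S₁ = (C_{A,2}/C_{A,1})⁻¹.
= 6.23/0.963 = 6.47.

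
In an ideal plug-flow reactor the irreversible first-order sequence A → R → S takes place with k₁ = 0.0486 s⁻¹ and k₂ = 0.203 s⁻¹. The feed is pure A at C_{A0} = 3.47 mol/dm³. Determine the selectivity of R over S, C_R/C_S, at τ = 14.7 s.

0.371

For first-order series with pure A initially, C_R(τ) = k₁C_{A0}/(k₂−k₁)·(e^(−k₁τ) − e^(−k₂τ)).
e^(−k₁τ) = e^(−0.0486×14.7) = e^(−0.7144) = 0.4895; e^(−k₂τ) = e^(−2.984) = 0.05059.
C_R = 0.0486×3.47/(0.203−0.0486) × (0.4895−0.05059) = 1.092×0.4389 = 0.4794 mol/dm³.
C_A = C_{A0}e^(−k₁τ) = 1.698 mol/dm³, so C_S = C_{A0}−C_A−C_R = 1.292 mol/dm³; C_R/C_S = 0.371.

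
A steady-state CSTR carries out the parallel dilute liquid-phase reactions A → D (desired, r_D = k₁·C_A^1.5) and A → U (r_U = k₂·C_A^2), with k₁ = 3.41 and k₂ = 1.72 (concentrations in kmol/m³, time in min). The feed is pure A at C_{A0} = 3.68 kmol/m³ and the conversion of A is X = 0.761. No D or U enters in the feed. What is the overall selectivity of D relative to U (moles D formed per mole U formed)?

2.11

Exit C_A = C_{A0}(1−X) = 3.68×0.239 = 0.8795 kmol/m³.
A CSTR operates uniformly at the exit composition, giving r_D = 2.813 and r_U = 1.331 (each k·C_A^n at C_A = 0.8795).
Overall selectivity = C_D/C_U = r_Dτ/(r_Uτ) = r_D/r_U = 2.11.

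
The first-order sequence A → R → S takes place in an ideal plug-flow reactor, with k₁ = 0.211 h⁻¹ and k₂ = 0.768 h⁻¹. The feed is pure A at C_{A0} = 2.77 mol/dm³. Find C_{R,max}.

Evaluating C_R at τ_opt = ln(k₂/k₁)/(k₂−k₁) gives C_{R,max}/C_{A0} = (k₁/k₂)^[k₂/(k₂−k₁)].
= (0.211/0.768)^(0.768/(0.768−0.211)) = (0.2747)^(1.379) = 0.1684.
C_{R,max} = 0.1684×2.77 = 0.467 mol/dm³.

0.467 mol/dm³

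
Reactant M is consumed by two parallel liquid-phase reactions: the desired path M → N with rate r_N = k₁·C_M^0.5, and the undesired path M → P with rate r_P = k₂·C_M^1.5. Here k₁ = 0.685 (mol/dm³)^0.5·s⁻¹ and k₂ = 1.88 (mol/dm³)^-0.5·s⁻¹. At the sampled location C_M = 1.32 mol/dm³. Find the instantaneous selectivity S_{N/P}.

0.276

S_{N/P} = r_N/r_P = (k₁·C_M^0.5)/(k₂·C_M^1.5) = (k₁/k₂)·C_M⁻¹.
= (0.685×1.320^0.5) / (1.88×1.320^1.5) = 0.7870/2.851 = 0.276.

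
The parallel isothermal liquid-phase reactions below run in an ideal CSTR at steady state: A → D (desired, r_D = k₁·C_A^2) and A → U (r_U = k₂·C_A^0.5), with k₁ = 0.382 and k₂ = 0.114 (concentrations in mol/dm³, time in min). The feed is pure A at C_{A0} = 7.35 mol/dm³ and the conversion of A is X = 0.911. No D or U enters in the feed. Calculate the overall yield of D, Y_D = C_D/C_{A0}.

0.582

Exit C_A = C_{A0}(1−X) = 7.35×0.0890 = 0.6541 mol/dm³.
In a CSTR the entire volume is at exit conditions, so r_D = 0.382×0.6541^2 = 0.1635 and r_U = 0.114×0.6541^0.5 = 0.09220.
Fraction of consumed A going to D: r_D/(r_D+r_U) = 0.6394.
C_D = 0.6394·C_{A0}·X = 0.6394×7.35×0.911 = 4.28 mol/dm³; Y_D = C_D/C_{A0} = 0.582.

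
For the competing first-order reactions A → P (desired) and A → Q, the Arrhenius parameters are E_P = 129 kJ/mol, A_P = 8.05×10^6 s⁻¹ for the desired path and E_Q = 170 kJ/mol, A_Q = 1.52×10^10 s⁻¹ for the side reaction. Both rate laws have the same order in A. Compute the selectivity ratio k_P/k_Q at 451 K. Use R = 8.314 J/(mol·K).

29.7

Since both paths have the same order in A, the concentration cancels and S_{P/Q} = k_P/k_Q = (A_P/A_Q)·exp[(E_Q−E_P)/(RT)].
(E_Q−E_P)/(RT) = (170−129)×10³/(8.314×451) = 41000/3750 = 10.93.
k_P/k_Q = (8.05×10^6/1.52×10^10)·exp(10.93) = 5.296×10^-4 × 56076 = 29.7.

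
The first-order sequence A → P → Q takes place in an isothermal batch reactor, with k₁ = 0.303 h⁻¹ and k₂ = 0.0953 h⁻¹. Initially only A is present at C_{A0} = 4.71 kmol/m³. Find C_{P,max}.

2.77 kmol/m³

For a first-order series the maximum intermediate yield is C_{P,max}/C_{A0} = (k₁/k₂)^[k₂/(k₂−k₁)].
= (0.303/0.0953)^(0.0953/(0.0953−0.303)) = (3.179)^(-0.4588) = 0.5882.
C_{P,max} = 0.5882×4.71 = 2.77 kmol/m³.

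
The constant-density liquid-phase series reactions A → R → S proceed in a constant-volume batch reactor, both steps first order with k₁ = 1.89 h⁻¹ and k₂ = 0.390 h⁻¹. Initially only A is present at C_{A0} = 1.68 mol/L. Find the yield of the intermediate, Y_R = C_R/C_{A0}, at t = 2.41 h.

The intermediate concentration in a first-order A→B→C sequence is C_R = k₁C_{A0}(e^(−k₁t) − e^(−k₂t))/(k₂−k₁).
e^(−k₁t) = e^(−1.89×2.41) = e^(−4.555) = 0.01052; e^(−k₂t) = e^(−0.9399) = 0.3907.
C_R = 1.89×1.68/(0.390−1.89) × (0.01052−0.3907) = (-2.117)×(-0.3802) = 0.8047 mol/L.
Y_R = C_R/C_{A0} = 0.8047/1.68 = 0.479.

0.479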